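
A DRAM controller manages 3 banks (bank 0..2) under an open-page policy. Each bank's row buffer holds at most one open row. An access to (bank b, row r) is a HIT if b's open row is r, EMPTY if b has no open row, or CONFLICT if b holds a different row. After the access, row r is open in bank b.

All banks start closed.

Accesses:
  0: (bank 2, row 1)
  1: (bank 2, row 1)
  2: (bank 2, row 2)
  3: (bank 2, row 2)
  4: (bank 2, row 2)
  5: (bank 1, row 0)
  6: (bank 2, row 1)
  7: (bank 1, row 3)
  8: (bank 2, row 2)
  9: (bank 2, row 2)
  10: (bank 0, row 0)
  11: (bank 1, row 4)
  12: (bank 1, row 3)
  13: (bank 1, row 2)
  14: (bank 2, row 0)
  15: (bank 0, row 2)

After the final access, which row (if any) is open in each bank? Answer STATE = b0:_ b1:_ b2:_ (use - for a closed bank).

0: bank 2 row 1 — prev None → EMPTY
1: bank 2 row 1 — prev 1 → HIT
2: bank 2 row 2 — prev 1 → CONFLICT
3: bank 2 row 2 — prev 2 → HIT
4: bank 2 row 2 — prev 2 → HIT
5: bank 1 row 0 — prev None → EMPTY
6: bank 2 row 1 — prev 2 → CONFLICT
7: bank 1 row 3 — prev 0 → CONFLICT
8: bank 2 row 2 — prev 1 → CONFLICT
9: bank 2 row 2 — prev 2 → HIT
10: bank 0 row 0 — prev None → EMPTY
11: bank 1 row 4 — prev 3 → CONFLICT
12: bank 1 row 3 — prev 4 → CONFLICT
13: bank 1 row 2 — prev 3 → CONFLICT
14: bank 2 row 0 — prev 2 → CONFLICT
15: bank 0 row 2 — prev 0 → CONFLICT

STATE = b0:2 b1:2 b2:0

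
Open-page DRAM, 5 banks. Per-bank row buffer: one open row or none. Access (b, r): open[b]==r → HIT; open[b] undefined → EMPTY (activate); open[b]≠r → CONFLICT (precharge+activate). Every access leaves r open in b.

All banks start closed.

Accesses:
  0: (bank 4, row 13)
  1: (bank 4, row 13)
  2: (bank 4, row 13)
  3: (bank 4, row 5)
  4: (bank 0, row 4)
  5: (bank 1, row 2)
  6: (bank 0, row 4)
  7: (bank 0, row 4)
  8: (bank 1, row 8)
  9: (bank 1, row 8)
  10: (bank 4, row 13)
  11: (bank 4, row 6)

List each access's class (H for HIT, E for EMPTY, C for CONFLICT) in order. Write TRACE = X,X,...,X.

TRACE = E,H,H,C,E,E,H,H,C,H,C,C

  [0] b4 r13: no row ⇒ E
  [1] b4 r13: had r13 ⇒ H
  [2] b4 r13: had r13 ⇒ H
  [3] b4 r5: had r13 ⇒ C
  [4] b0 r4: no row ⇒ E
  [5] b1 r2: no row ⇒ E
  [6] b0 r4: had r4 ⇒ H
  [7] b0 r4: had r4 ⇒ H
  [8] b1 r8: had r2 ⇒ C
  [9] b1 r8: had r8 ⇒ H
  [10] b4 r13: had r5 ⇒ C
  [11] b4 r6: had r13 ⇒ C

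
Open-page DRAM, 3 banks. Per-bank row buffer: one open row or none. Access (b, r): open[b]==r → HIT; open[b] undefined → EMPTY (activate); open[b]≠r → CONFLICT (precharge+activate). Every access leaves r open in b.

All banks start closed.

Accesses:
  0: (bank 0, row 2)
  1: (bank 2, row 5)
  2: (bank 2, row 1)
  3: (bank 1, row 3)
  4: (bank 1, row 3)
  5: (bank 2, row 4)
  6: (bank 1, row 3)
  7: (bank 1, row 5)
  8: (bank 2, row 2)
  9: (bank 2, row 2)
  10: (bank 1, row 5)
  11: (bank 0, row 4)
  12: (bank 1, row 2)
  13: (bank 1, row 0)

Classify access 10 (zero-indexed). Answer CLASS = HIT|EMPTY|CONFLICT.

CLASS = HIT

#0 (0,2) E
#1 (2,5) E
#2 (2,1) C  (was 5)
#3 (1,3) E
#4 (1,3) H  (was 3)
#5 (2,4) C  (was 1)
#6 (1,3) H  (was 3)
#7 (1,5) C  (was 3)
#8 (2,2) C  (was 4)
#9 (2,2) H  (was 2)
#10 (1,5) H  (was 5)
#11 (0,4) C  (was 2)
#12 (1,2) C  (was 5)
#13 (1,0) C  (was 2)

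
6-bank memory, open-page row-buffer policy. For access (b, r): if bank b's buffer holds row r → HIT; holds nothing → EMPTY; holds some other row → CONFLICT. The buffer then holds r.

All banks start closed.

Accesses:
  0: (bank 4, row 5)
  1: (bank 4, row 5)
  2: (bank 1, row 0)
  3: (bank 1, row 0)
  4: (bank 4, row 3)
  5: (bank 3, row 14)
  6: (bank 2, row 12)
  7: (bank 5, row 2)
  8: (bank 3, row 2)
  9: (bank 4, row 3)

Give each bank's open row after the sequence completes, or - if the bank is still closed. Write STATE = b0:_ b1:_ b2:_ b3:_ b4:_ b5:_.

STATE = b0:- b1:0 b2:12 b3:2 b4:3 b5:2

  [0] b4 r5: no row ⇒ E
  [1] b4 r5: had r5 ⇒ H
  [2] b1 r0: no row ⇒ E
  [3] b1 r0: had r0 ⇒ H
  [4] b4 r3: had r5 ⇒ C
  [5] b3 r14: no row ⇒ E
  [6] b2 r12: no row ⇒ E
  [7] b5 r2: no row ⇒ E
  [8] b3 r2: had r14 ⇒ C
  [9] b4 r3: had r3 ⇒ H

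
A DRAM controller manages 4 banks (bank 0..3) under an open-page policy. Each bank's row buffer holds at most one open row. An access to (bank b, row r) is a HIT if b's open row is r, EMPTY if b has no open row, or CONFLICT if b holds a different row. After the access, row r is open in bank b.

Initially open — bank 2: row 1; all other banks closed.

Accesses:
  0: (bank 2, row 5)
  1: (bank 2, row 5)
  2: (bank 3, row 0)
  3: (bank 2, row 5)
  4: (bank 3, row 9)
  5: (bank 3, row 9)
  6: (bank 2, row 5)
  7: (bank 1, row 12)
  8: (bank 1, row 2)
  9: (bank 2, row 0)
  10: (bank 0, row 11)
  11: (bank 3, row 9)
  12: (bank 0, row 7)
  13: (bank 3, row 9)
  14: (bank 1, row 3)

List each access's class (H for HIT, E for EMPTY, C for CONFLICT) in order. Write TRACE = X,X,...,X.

TRACE = C,H,E,H,C,H,H,E,C,C,E,H,C,H,C

#0 (2,5) C  (was 1)
#1 (2,5) H  (was 5)
#2 (3,0) E
#3 (2,5) H  (was 5)
#4 (3,9) C  (was 0)
#5 (3,9) H  (was 9)
#6 (2,5) H  (was 5)
#7 (1,12) E
#8 (1,2) C  (was 12)
#9 (2,0) C  (was 5)
#10 (0,11) E
#11 (3,9) H  (was 9)
#12 (0,7) C  (was 11)
#13 (3,9) H  (was 9)
#14 (1,3) C  (was 2)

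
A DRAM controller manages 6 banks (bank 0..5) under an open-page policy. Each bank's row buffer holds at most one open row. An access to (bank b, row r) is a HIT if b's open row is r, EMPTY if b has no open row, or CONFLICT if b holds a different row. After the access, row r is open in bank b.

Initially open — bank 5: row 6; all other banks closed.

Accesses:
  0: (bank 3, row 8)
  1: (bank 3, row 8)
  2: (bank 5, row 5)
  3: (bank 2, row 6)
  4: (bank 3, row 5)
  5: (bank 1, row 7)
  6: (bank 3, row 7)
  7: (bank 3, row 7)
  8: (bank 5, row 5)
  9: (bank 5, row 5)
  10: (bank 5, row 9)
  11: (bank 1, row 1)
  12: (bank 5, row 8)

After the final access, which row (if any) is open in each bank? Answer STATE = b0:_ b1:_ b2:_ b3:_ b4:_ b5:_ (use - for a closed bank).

STATE = b0:- b1:1 b2:6 b3:7 b4:- b5:8

0: bank 3 row 8 — prev None → EMPTY
1: bank 3 row 8 — prev 8 → HIT
2: bank 5 row 5 — prev 6 → CONFLICT
3: bank 2 row 6 — prev None → EMPTY
4: bank 3 row 5 — prev 8 → CONFLICT
5: bank 1 row 7 — prev None → EMPTY
6: bank 3 row 7 — prev 5 → CONFLICT
7: bank 3 row 7 — prev 7 → HIT
8: bank 5 row 5 — prev 5 → HIT
9: bank 5 row 5 — prev 5 → HIT
10: bank 5 row 9 — prev 5 → CONFLICT
11: bank 1 row 1 — prev 7 → CONFLICT
12: bank 5 row 8 — prev 9 → CONFLICT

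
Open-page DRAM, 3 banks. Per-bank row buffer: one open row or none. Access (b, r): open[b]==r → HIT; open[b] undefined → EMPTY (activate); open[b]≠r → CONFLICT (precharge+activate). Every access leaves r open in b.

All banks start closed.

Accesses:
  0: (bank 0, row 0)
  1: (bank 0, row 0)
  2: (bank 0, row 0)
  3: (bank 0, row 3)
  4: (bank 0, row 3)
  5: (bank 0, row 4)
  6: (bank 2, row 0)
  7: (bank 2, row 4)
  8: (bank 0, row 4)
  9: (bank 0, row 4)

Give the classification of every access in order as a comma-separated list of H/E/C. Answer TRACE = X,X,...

step 0: bank0 None->0 [EMPTY]
step 1: bank0 0->0 [HIT]
step 2: bank0 0->0 [HIT]
step 3: bank0 0->3 [CONFLICT]
step 4: bank0 3->3 [HIT]
step 5: bank0 3->4 [CONFLICT]
step 6: bank2 None->0 [EMPTY]
step 7: bank2 0->4 [CONFLICT]
step 8: bank0 4->4 [HIT]
step 9: bank0 4->4 [HIT]

TRACE = E,H,H,C,H,C,E,C,H,H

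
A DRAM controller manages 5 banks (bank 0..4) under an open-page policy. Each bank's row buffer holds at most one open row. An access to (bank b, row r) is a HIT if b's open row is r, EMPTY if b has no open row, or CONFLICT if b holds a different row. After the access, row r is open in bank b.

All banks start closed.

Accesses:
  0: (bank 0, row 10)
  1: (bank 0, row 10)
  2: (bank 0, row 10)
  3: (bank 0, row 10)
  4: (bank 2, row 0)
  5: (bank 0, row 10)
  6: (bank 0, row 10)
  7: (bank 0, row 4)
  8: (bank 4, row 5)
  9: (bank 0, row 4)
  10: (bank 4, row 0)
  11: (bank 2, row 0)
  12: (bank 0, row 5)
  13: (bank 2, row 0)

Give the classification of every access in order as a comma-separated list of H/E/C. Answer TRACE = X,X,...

TRACE = E,H,H,H,E,H,H,C,E,H,C,H,C,H

step 0: bank0 None->10 [EMPTY]
step 1: bank0 10->10 [HIT]
step 2: bank0 10->10 [HIT]
step 3: bank0 10->10 [HIT]
step 4: bank2 None->0 [EMPTY]
step 5: bank0 10->10 [HIT]
step 6: bank0 10->10 [HIT]
step 7: bank0 10->4 [CONFLICT]
step 8: bank4 None->5 [EMPTY]
step 9: bank0 4->4 [HIT]
step 10: bank4 5->0 [CONFLICT]
step 11: bank2 0->0 [HIT]
step 12: bank0 4->5 [CONFLICT]
step 13: bank2 0->0 [HIT]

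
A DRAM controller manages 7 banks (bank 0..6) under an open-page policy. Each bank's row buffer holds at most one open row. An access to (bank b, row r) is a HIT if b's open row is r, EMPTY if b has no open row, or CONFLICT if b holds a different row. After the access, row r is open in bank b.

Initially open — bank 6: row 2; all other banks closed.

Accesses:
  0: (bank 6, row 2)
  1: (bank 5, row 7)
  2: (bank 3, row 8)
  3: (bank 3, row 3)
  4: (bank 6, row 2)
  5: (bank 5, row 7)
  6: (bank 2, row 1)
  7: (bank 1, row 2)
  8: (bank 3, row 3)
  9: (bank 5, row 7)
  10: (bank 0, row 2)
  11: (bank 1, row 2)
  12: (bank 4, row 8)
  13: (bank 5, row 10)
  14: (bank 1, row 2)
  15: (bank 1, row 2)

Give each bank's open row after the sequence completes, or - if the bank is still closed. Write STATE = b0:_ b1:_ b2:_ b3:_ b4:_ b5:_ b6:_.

step 0: bank6 2->2 [HIT]
step 1: bank5 None->7 [EMPTY]
step 2: bank3 None->8 [EMPTY]
step 3: bank3 8->3 [CONFLICT]
step 4: bank6 2->2 [HIT]
step 5: bank5 7->7 [HIT]
step 6: bank2 None->1 [EMPTY]
step 7: bank1 None->2 [EMPTY]
step 8: bank3 3->3 [HIT]
step 9: bank5 7->7 [HIT]
step 10: bank0 None->2 [EMPTY]
step 11: bank1 2->2 [HIT]
step 12: bank4 None->8 [EMPTY]
step 13: bank5 7->10 [CONFLICT]
step 14: bank1 2->2 [HIT]
step 15: bank1 2->2 [HIT]

STATE = b0:2 b1:2 b2:1 b3:3 b4:8 b5:10 b6:2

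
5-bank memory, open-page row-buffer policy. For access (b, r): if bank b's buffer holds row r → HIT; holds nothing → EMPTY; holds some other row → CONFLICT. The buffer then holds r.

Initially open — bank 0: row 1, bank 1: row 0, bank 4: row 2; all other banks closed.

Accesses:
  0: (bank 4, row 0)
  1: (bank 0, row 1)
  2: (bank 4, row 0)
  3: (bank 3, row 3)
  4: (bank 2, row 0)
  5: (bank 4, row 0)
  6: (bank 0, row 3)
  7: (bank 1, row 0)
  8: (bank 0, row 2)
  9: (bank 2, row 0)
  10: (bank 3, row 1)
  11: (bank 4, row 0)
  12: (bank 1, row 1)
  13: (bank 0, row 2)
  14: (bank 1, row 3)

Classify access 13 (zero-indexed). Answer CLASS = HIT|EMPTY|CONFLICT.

0: bank 4 row 0 — prev 2 → CONFLICT
1: bank 0 row 1 — prev 1 → HIT
2: bank 4 row 0 — prev 0 → HIT
3: bank 3 row 3 — prev None → EMPTY
4: bank 2 row 0 — prev None → EMPTY
5: bank 4 row 0 — prev 0 → HIT
6: bank 0 row 3 — prev 1 → CONFLICT
7: bank 1 row 0 — prev 0 → HIT
8: bank 0 row 2 — prev 3 → CONFLICT
9: bank 2 row 0 — prev 0 → HIT
10: bank 3 row 1 — prev 3 → CONFLICT
11: bank 4 row 0 — prev 0 → HIT
12: bank 1 row 1 — prev 0 → CONFLICT
13: bank 0 row 2 — prev 2 → HIT
14: bank 1 row 3 — prev 1 → CONFLICT

CLASS = HIT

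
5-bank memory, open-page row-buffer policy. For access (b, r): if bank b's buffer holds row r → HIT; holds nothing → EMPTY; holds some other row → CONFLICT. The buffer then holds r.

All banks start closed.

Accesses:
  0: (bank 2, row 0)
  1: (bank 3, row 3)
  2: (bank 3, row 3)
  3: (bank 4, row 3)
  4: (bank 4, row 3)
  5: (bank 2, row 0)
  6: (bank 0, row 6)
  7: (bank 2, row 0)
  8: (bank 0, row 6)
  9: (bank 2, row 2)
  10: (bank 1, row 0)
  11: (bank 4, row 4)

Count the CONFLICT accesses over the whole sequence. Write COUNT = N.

COUNT = 2

#0 (2,0) E
#1 (3,3) E
#2 (3,3) H  (was 3)
#3 (4,3) E
#4 (4,3) H  (was 3)
#5 (2,0) H  (was 0)
#6 (0,6) E
#7 (2,0) H  (was 0)
#8 (0,6) H  (was 6)
#9 (2,2) C  (was 0)
#10 (1,0) E
#11 (4,4) C  (was 3)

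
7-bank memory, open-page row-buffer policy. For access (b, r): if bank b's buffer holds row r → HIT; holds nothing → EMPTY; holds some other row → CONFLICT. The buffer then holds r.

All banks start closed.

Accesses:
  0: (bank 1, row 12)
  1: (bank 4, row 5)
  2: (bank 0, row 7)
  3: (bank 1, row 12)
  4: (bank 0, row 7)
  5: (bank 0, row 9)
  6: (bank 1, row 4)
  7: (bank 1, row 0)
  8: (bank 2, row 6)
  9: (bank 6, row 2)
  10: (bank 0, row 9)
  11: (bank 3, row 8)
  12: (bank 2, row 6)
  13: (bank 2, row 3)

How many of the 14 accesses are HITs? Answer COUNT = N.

step 0: bank1 None->12 [EMPTY]
step 1: bank4 None->5 [EMPTY]
step 2: bank0 None->7 [EMPTY]
step 3: bank1 12->12 [HIT]
step 4: bank0 7->7 [HIT]
step 5: bank0 7->9 [CONFLICT]
step 6: bank1 12->4 [CONFLICT]
step 7: bank1 4->0 [CONFLICT]
step 8: bank2 None->6 [EMPTY]
step 9: bank6 None->2 [EMPTY]
step 10: bank0 9->9 [HIT]
step 11: bank3 None->8 [EMPTY]
step 12: bank2 6->6 [HIT]
step 13: bank2 6->3 [CONFLICT]

COUNT = 4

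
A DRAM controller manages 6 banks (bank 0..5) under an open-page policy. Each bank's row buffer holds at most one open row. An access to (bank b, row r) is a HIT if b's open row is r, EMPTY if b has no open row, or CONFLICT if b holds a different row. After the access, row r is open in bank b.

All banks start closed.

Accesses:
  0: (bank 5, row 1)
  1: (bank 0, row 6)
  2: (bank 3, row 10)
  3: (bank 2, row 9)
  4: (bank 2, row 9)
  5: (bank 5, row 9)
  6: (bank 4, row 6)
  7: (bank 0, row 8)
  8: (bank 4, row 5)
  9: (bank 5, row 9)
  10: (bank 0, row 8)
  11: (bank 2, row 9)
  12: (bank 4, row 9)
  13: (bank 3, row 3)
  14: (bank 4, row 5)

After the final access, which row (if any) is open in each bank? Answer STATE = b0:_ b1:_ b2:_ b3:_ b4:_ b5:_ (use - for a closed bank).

STATE = b0:8 b1:- b2:9 b3:3 b4:5 b5:9

#0 (5,1) E
#1 (0,6) E
#2 (3,10) E
#3 (2,9) E
#4 (2,9) H  (was 9)
#5 (5,9) C  (was 1)
#6 (4,6) E
#7 (0,8) C  (was 6)
#8 (4,5) C  (was 6)
#9 (5,9) H  (was 9)
#10 (0,8) H  (was 8)
#11 (2,9) H  (was 9)
#12 (4,9) C  (was 5)
#13 (3,3) C  (was 10)
#14 (4,5) C  (was 9)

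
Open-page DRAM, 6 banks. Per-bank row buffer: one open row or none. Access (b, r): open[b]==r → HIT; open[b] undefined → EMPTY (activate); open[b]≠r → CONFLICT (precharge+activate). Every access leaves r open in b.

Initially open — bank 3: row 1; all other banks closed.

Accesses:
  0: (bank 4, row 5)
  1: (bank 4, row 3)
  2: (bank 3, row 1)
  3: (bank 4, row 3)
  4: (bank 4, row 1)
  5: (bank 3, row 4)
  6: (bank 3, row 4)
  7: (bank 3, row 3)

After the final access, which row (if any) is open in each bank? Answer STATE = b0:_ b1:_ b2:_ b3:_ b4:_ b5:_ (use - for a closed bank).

step 0: bank4 None->5 [EMPTY]
step 1: bank4 5->3 [CONFLICT]
step 2: bank3 1->1 [HIT]
step 3: bank4 3->3 [HIT]
step 4: bank4 3->1 [CONFLICT]
step 5: bank3 1->4 [CONFLICT]
step 6: bank3 4->4 [HIT]
step 7: bank3 4->3 [CONFLICT]

STATE = b0:- b1:- b2:- b3:3 b4:1 b5:-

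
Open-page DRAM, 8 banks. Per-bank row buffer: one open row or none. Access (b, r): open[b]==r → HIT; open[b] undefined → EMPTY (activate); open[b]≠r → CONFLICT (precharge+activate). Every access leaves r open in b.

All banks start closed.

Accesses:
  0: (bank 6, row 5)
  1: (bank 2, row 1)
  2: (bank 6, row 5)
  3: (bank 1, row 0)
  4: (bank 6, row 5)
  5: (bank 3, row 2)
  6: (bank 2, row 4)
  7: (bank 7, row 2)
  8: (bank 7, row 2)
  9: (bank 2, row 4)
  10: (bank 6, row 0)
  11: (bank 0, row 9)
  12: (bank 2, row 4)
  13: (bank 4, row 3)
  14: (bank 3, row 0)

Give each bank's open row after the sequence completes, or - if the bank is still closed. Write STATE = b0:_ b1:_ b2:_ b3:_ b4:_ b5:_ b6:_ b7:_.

step 0: bank6 None->5 [EMPTY]
step 1: bank2 None->1 [EMPTY]
step 2: bank6 5->5 [HIT]
step 3: bank1 None->0 [EMPTY]
step 4: bank6 5->5 [HIT]
step 5: bank3 None->2 [EMPTY]
step 6: bank2 1->4 [CONFLICT]
step 7: bank7 None->2 [EMPTY]
step 8: bank7 2->2 [HIT]
step 9: bank2 4->4 [HIT]
step 10: bank6 5->0 [CONFLICT]
step 11: bank0 None->9 [EMPTY]
step 12: bank2 4->4 [HIT]
step 13: bank4 None->3 [EMPTY]
step 14: bank3 2->0 [CONFLICT]

STATE = b0:9 b1:0 b2:4 b3:0 b4:3 b5:- b6:0 b7:2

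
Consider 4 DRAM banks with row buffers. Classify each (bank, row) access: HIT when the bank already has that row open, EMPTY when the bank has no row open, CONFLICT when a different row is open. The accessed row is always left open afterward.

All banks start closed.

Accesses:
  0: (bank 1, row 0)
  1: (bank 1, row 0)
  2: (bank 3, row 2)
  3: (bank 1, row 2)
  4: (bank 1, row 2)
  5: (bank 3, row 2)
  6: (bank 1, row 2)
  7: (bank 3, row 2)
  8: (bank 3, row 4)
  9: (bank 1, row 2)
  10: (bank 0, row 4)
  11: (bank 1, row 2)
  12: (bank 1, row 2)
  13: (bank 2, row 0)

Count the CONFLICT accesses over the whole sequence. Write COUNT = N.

#0 (1,0) E
#1 (1,0) H  (was 0)
#2 (3,2) E
#3 (1,2) C  (was 0)
#4 (1,2) H  (was 2)
#5 (3,2) H  (was 2)
#6 (1,2) H  (was 2)
#7 (3,2) H  (was 2)
#8 (3,4) C  (was 2)
#9 (1,2) H  (was 2)
#10 (0,4) E
#11 (1,2) H  (was 2)
#12 (1,2) H  (was 2)
#13 (2,0) E

COUNT = 2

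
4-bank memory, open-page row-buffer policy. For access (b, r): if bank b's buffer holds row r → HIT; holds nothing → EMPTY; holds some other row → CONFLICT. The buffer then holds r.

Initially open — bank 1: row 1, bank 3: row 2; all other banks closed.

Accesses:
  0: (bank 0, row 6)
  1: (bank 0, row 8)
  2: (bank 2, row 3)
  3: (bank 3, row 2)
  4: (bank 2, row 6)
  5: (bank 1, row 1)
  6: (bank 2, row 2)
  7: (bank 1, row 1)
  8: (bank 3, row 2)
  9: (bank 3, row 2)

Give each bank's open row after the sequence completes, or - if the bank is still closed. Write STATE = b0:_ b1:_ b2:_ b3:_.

STATE = b0:8 b1:1 b2:2 b3:2

0: bank 0 row 6 — prev None → EMPTY
1: bank 0 row 8 — prev 6 → CONFLICT
2: bank 2 row 3 — prev None → EMPTY
3: bank 3 row 2 — prev 2 → HIT
4: bank 2 row 6 — prev 3 → CONFLICT
5: bank 1 row 1 — prev 1 → HIT
6: bank 2 row 2 — prev 6 → CONFLICT
7: bank 1 row 1 — prev 1 → HIT
8: bank 3 row 2 — prev 2 → HIT
9: bank 3 row 2 — prev 2 → HIT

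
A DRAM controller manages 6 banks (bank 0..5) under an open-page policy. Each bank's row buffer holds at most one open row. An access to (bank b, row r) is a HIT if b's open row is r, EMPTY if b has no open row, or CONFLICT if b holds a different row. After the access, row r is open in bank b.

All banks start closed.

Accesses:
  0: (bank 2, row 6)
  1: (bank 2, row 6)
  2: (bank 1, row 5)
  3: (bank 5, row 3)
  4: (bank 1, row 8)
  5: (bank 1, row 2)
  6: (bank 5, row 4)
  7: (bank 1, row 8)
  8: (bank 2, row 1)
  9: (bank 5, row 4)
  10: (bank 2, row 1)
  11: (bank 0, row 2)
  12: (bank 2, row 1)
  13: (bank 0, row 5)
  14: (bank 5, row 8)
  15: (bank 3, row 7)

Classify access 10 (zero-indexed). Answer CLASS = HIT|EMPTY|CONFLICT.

CLASS = HIT

0: bank 2 row 6 — prev None → EMPTY
1: bank 2 row 6 — prev 6 → HIT
2: bank 1 row 5 — prev None → EMPTY
3: bank 5 row 3 — prev None → EMPTY
4: bank 1 row 8 — prev 5 → CONFLICT
5: bank 1 row 2 — prev 8 → CONFLICT
6: bank 5 row 4 — prev 3 → CONFLICT
7: bank 1 row 8 — prev 2 → CONFLICT
8: bank 2 row 1 — prev 6 → CONFLICT
9: bank 5 row 4 — prev 4 → HIT
10: bank 2 row 1 — prev 1 → HIT
11: bank 0 row 2 — prev None → EMPTY
12: bank 2 row 1 — prev 1 → HIT
13: bank 0 row 5 — prev 2 → CONFLICT
14: bank 5 row 8 — prev 4 → CONFLICT
15: bank 3 row 7 — prev None → EMPTY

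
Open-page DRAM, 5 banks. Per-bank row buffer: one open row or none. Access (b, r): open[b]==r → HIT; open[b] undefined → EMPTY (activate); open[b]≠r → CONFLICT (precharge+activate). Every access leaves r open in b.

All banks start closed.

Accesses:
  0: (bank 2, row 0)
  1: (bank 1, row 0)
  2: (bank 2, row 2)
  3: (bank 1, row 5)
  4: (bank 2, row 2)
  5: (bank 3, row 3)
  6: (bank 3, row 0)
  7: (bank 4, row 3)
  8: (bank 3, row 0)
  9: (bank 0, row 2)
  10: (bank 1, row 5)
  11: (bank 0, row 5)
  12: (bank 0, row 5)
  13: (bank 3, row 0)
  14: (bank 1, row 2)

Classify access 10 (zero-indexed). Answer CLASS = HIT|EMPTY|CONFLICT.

0: bank 2 row 0 — prev None → EMPTY
1: bank 1 row 0 — prev None → EMPTY
2: bank 2 row 2 — prev 0 → CONFLICT
3: bank 1 row 5 — prev 0 → CONFLICT
4: bank 2 row 2 — prev 2 → HIT
5: bank 3 row 3 — prev None → EMPTY
6: bank 3 row 0 — prev 3 → CONFLICT
7: bank 4 row 3 — prev None → EMPTY
8: bank 3 row 0 — prev 0 → HIT
9: bank 0 row 2 — prev None → EMPTY
10: bank 1 row 5 — prev 5 → HIT
11: bank 0 row 5 — prev 2 → CONFLICT
12: bank 0 row 5 — prev 5 → HIT
13: bank 3 row 0 — prev 0 → HIT
14: bank 1 row 2 — prev 5 → CONFLICT

CLASS = HIT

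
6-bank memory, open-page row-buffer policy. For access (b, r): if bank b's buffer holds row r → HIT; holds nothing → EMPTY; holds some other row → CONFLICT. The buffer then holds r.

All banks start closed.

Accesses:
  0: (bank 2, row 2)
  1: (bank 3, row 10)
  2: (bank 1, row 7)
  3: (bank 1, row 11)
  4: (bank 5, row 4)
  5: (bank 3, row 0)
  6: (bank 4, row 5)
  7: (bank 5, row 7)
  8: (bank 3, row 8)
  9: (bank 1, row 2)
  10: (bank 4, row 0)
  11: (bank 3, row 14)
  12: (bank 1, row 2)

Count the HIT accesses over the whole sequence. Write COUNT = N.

step 0: bank2 None->2 [EMPTY]
step 1: bank3 None->10 [EMPTY]
step 2: bank1 None->7 [EMPTY]
step 3: bank1 7->11 [CONFLICT]
step 4: bank5 None->4 [EMPTY]
step 5: bank3 10->0 [CONFLICT]
step 6: bank4 None->5 [EMPTY]
step 7: bank5 4->7 [CONFLICT]
step 8: bank3 0->8 [CONFLICT]
step 9: bank1 11->2 [CONFLICT]
step 10: bank4 5->0 [CONFLICT]
step 11: bank3 8->14 [CONFLICT]
step 12: bank1 2->2 [HIT]

COUNT = 1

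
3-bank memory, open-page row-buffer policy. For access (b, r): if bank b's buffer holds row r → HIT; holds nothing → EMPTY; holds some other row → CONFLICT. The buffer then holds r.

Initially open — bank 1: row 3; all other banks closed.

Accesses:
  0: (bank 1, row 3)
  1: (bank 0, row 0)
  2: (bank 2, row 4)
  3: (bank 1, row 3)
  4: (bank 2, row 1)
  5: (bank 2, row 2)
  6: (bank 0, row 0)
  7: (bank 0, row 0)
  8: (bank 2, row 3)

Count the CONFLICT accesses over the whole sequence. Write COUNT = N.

  [0] b1 r3: had r3 ⇒ H
  [1] b0 r0: no row ⇒ E
  [2] b2 r4: no row ⇒ E
  [3] b1 r3: had r3 ⇒ H
  [4] b2 r1: had r4 ⇒ C
  [5] b2 r2: had r1 ⇒ C
  [6] b0 r0: had r0 ⇒ H
  [7] b0 r0: had r0 ⇒ H
  [8] b2 r3: had r2 ⇒ C

COUNT = 3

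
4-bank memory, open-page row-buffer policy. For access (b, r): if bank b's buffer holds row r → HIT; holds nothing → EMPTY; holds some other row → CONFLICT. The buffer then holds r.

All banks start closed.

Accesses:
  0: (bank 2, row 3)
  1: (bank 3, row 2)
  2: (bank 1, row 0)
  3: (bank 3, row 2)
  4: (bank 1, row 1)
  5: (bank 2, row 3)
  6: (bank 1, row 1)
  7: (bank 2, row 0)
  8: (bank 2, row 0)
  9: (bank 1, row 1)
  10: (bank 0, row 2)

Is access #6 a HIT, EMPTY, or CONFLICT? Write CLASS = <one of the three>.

  [0] b2 r3: no row ⇒ E
  [1] b3 r2: no row ⇒ E
  [2] b1 r0: no row ⇒ E
  [3] b3 r2: had r2 ⇒ H
  [4] b1 r1: had r0 ⇒ C
  [5] b2 r3: had r3 ⇒ H
  [6] b1 r1: had r1 ⇒ H
  [7] b2 r0: had r3 ⇒ C
  [8] b2 r0: had r0 ⇒ H
  [9] b1 r1: had r1 ⇒ H
  [10] b0 r2: no row ⇒ E

CLASS = HIT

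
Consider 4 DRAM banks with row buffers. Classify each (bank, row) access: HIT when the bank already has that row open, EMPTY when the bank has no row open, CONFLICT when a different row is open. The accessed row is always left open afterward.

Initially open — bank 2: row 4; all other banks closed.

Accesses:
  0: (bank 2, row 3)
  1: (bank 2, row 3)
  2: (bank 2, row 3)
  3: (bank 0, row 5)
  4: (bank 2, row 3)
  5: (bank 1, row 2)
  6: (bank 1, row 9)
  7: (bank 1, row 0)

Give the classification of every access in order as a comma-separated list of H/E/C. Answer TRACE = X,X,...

step 0: bank2 4->3 [CONFLICT]
step 1: bank2 3->3 [HIT]
step 2: bank2 3->3 [HIT]
step 3: bank0 None->5 [EMPTY]
step 4: bank2 3->3 [HIT]
step 5: bank1 None->2 [EMPTY]
step 6: bank1 2->9 [CONFLICT]
step 7: bank1 9->0 [CONFLICT]

TRACE = C,H,H,E,H,E,C,C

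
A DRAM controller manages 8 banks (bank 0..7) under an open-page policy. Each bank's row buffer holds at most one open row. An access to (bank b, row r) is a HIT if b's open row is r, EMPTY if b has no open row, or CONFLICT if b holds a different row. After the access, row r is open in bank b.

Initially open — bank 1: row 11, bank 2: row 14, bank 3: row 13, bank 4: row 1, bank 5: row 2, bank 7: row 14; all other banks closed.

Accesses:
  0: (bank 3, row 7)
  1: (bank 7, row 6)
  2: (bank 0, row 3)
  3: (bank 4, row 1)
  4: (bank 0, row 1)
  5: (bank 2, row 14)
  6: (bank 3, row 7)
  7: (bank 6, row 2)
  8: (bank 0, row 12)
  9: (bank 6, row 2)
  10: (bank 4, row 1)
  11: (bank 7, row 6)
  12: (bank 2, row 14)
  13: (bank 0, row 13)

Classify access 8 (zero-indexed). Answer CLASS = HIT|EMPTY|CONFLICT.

CLASS = CONFLICT

step 0: bank3 13->7 [CONFLICT]
step 1: bank7 14->6 [CONFLICT]
step 2: bank0 None->3 [EMPTY]
step 3: bank4 1->1 [HIT]
step 4: bank0 3->1 [CONFLICT]
step 5: bank2 14->14 [HIT]
step 6: bank3 7->7 [HIT]
step 7: bank6 None->2 [EMPTY]
step 8: bank0 1->12 [CONFLICT]
step 9: bank6 2->2 [HIT]
step 10: bank4 1->1 [HIT]
step 11: bank7 6->6 [HIT]
step 12: bank2 14->14 [HIT]
step 13: bank0 12->13 [CONFLICT]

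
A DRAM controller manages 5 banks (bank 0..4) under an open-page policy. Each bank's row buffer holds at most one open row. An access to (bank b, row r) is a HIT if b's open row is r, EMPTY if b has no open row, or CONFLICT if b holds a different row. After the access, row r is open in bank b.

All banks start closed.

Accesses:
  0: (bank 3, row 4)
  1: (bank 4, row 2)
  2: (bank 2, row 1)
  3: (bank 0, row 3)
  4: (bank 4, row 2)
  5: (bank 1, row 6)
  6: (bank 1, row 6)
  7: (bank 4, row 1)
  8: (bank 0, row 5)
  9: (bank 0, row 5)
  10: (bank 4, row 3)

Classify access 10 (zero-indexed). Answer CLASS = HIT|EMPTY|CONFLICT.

CLASS = CONFLICT

  [0] b3 r4: no row ⇒ E
  [1] b4 r2: no row ⇒ E
  [2] b2 r1: no row ⇒ E
  [3] b0 r3: no row ⇒ E
  [4] b4 r2: had r2 ⇒ H
  [5] b1 r6: no row ⇒ E
  [6] b1 r6: had r6 ⇒ H
  [7] b4 r1: had r2 ⇒ C
  [8] b0 r5: had r3 ⇒ C
  [9] b0 r5: had r5 ⇒ H
  [10] b4 r3: had r1 ⇒ C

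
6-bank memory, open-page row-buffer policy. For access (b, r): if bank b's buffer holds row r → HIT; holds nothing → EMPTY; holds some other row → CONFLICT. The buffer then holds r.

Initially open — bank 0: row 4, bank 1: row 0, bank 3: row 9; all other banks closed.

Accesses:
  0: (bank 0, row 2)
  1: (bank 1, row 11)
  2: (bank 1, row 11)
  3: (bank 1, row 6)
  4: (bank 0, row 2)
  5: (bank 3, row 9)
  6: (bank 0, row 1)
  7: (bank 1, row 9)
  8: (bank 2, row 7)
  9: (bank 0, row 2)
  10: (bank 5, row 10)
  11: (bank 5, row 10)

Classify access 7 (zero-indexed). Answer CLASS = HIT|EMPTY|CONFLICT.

CLASS = CONFLICT

0: bank 0 row 2 — prev 4 → CONFLICT
1: bank 1 row 11 — prev 0 → CONFLICT
2: bank 1 row 11 — prev 11 → HIT
3: bank 1 row 6 — prev 11 → CONFLICT
4: bank 0 row 2 — prev 2 → HIT
5: bank 3 row 9 — prev 9 → HIT
6: bank 0 row 1 — prev 2 → CONFLICT
7: bank 1 row 9 — prev 6 → CONFLICT
8: bank 2 row 7 — prev None → EMPTY
9: bank 0 row 2 — prev 1 → CONFLICT
10: bank 5 row 10 — prev None → EMPTY
11: bank 5 row 10 — prev 10 → HIT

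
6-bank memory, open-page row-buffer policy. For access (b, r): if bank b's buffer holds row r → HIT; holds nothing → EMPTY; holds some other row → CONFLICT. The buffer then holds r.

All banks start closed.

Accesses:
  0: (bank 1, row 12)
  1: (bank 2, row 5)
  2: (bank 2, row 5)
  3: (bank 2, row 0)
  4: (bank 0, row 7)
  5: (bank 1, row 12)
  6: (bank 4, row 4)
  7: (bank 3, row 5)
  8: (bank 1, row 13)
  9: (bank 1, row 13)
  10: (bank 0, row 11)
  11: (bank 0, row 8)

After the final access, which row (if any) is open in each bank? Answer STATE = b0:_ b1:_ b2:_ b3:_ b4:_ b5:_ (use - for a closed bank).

STATE = b0:8 b1:13 b2:0 b3:5 b4:4 b5:-

0: bank 1 row 12 — prev None → EMPTY
1: bank 2 row 5 — prev None → EMPTY
2: bank 2 row 5 — prev 5 → HIT
3: bank 2 row 0 — prev 5 → CONFLICT
4: bank 0 row 7 — prev None → EMPTY
5: bank 1 row 12 — prev 12 → HIT
6: bank 4 row 4 — prev None → EMPTY
7: bank 3 row 5 — prev None → EMPTY
8: bank 1 row 13 — prev 12 → CONFLICT
9: bank 1 row 13 — prev 13 → HIT
10: bank 0 row 11 — prev 7 → CONFLICT
11: bank 0 row 8 — prev 11 → CONFLICT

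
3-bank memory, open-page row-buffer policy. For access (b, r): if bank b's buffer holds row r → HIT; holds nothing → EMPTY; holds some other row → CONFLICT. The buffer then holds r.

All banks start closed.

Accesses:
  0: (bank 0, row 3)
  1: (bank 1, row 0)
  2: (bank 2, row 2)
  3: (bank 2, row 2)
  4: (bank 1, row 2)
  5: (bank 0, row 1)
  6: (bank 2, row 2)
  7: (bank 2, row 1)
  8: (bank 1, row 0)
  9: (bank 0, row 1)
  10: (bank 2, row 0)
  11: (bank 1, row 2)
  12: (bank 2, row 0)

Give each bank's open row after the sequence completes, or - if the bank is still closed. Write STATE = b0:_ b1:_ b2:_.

0: bank 0 row 3 — prev None → EMPTY
1: bank 1 row 0 — prev None → EMPTY
2: bank 2 row 2 — prev None → EMPTY
3: bank 2 row 2 — prev 2 → HIT
4: bank 1 row 2 — prev 0 → CONFLICT
5: bank 0 row 1 — prev 3 → CONFLICT
6: bank 2 row 2 — prev 2 → HIT
7: bank 2 row 1 — prev 2 → CONFLICT
8: bank 1 row 0 — prev 2 → CONFLICT
9: bank 0 row 1 — prev 1 → HIT
10: bank 2 row 0 — prev 1 → CONFLICT
11: bank 1 row 2 — prev 0 → CONFLICT
12: bank 2 row 0 — prev 0 → HIT

STATE = b0:1 b1:2 b2:0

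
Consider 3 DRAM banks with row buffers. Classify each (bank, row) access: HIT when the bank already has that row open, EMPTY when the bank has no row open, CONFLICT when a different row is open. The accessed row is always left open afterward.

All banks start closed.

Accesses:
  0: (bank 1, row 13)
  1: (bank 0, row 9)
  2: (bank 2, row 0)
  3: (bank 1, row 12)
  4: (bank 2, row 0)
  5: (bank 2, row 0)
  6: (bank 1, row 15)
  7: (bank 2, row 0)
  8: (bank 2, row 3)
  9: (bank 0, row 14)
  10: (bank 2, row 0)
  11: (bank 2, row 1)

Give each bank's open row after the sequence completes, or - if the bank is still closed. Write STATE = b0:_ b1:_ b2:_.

#0 (1,13) E
#1 (0,9) E
#2 (2,0) E
#3 (1,12) C  (was 13)
#4 (2,0) H  (was 0)
#5 (2,0) H  (was 0)
#6 (1,15) C  (was 12)
#7 (2,0) H  (was 0)
#8 (2,3) C  (was 0)
#9 (0,14) C  (was 9)
#10 (2,0) C  (was 3)
#11 (2,1) C  (was 0)

STATE = b0:14 b1:15 b2:1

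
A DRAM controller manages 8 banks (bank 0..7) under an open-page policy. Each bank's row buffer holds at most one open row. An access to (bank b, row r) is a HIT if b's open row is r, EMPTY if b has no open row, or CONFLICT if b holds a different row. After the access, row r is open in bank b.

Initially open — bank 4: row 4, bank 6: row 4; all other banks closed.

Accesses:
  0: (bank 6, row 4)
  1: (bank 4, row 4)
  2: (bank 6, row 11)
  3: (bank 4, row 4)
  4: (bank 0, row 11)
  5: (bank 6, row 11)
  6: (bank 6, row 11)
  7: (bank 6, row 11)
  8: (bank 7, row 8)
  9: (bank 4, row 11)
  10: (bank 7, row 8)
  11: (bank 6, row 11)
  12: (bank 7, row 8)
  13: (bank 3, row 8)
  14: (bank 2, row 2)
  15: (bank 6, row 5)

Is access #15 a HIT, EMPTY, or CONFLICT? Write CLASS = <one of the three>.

step 0: bank6 4->4 [HIT]
step 1: bank4 4->4 [HIT]
step 2: bank6 4->11 [CONFLICT]
step 3: bank4 4->4 [HIT]
step 4: bank0 None->11 [EMPTY]
step 5: bank6 11->11 [HIT]
step 6: bank6 11->11 [HIT]
step 7: bank6 11->11 [HIT]
step 8: bank7 None->8 [EMPTY]
step 9: bank4 4->11 [CONFLICT]
step 10: bank7 8->8 [HIT]
step 11: bank6 11->11 [HIT]
step 12: bank7 8->8 [HIT]
step 13: bank3 None->8 [EMPTY]
step 14: bank2 None->2 [EMPTY]
step 15: bank6 11->5 [CONFLICT]

CLASS = CONFLICT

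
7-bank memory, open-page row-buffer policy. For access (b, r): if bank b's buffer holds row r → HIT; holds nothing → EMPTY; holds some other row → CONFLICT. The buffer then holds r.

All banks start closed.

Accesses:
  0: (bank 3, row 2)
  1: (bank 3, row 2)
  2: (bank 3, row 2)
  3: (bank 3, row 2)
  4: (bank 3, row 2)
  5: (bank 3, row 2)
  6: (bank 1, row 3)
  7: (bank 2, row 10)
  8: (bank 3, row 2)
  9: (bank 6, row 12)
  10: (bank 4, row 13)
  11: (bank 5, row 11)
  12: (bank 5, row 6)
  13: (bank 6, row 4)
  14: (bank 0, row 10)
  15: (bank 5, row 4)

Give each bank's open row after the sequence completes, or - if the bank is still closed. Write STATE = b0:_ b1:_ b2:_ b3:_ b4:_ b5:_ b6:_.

STATE = b0:10 b1:3 b2:10 b3:2 b4:13 b5:4 b6:4

step 0: bank3 None->2 [EMPTY]
step 1: bank3 2->2 [HIT]
step 2: bank3 2->2 [HIT]
step 3: bank3 2->2 [HIT]
step 4: bank3 2->2 [HIT]
step 5: bank3 2->2 [HIT]
step 6: bank1 None->3 [EMPTY]
step 7: bank2 None->10 [EMPTY]
step 8: bank3 2->2 [HIT]
step 9: bank6 None->12 [EMPTY]
step 10: bank4 None->13 [EMPTY]
step 11: bank5 None->11 [EMPTY]
step 12: bank5 11->6 [CONFLICT]
step 13: bank6 12->4 [CONFLICT]
step 14: bank0 None->10 [EMPTY]
step 15: bank5 6->4 [CONFLICT]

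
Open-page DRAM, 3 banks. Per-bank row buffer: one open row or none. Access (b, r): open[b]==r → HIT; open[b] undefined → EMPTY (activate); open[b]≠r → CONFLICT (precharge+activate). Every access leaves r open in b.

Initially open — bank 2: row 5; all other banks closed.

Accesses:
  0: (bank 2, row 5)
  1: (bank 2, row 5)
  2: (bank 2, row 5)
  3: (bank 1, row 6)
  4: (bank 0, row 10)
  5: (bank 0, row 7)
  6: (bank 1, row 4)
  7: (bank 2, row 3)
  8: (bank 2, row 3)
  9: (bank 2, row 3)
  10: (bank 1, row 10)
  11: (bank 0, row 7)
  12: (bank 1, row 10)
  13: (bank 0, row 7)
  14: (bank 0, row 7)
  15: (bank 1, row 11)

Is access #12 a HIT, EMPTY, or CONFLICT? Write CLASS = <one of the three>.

0: bank 2 row 5 — prev 5 → HIT
1: bank 2 row 5 — prev 5 → HIT
2: bank 2 row 5 — prev 5 → HIT
3: bank 1 row 6 — prev None → EMPTY
4: bank 0 row 10 — prev None → EMPTY
5: bank 0 row 7 — prev 10 → CONFLICT
6: bank 1 row 4 — prev 6 → CONFLICT
7: bank 2 row 3 — prev 5 → CONFLICT
8: bank 2 row 3 — prev 3 → HIT
9: bank 2 row 3 — prev 3 → HIT
10: bank 1 row 10 — prev 4 → CONFLICT
11: bank 0 row 7 — prev 7 → HIT
12: bank 1 row 10 — prev 10 → HIT
13: bank 0 row 7 — prev 7 → HIT
14: bank 0 row 7 — prev 7 → HIT
15: bank 1 row 11 — prev 10 → CONFLICT

CLASS = HIT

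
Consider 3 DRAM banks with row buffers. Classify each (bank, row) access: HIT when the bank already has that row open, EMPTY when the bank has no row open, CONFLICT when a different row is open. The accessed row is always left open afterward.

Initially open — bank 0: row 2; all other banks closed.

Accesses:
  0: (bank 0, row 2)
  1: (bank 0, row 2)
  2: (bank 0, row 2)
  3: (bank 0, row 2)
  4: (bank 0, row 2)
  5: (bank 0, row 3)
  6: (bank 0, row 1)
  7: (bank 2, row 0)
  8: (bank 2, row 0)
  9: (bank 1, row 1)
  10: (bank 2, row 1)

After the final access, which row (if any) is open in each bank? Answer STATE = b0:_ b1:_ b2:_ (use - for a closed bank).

STATE = b0:1 b1:1 b2:1

#0 (0,2) H  (was 2)
#1 (0,2) H  (was 2)
#2 (0,2) H  (was 2)
#3 (0,2) H  (was 2)
#4 (0,2) H  (was 2)
#5 (0,3) C  (was 2)
#6 (0,1) C  (was 3)
#7 (2,0) E
#8 (2,0) H  (was 0)
#9 (1,1) E
#10 (2,1) C  (was 0)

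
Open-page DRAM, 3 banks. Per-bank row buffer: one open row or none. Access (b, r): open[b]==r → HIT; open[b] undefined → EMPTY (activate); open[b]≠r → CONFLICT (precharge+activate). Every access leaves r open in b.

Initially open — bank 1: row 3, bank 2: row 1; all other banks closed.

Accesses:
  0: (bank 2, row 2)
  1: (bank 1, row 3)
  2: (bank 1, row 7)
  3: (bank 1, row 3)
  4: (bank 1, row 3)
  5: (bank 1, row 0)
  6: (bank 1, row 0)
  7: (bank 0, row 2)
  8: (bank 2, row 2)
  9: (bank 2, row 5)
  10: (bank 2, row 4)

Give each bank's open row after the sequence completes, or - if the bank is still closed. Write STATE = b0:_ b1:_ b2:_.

STATE = b0:2 b1:0 b2:4

0: bank 2 row 2 — prev 1 → CONFLICT
1: bank 1 row 3 — prev 3 → HIT
2: bank 1 row 7 — prev 3 → CONFLICT
3: bank 1 row 3 — prev 7 → CONFLICT
4: bank 1 row 3 — prev 3 → HIT
5: bank 1 row 0 — prev 3 → CONFLICT
6: bank 1 row 0 — prev 0 → HIT
7: bank 0 row 2 — prev None → EMPTY
8: bank 2 row 2 — prev 2 → HIT
9: bank 2 row 5 — prev 2 → CONFLICT
10: bank 2 row 4 — prev 5 → CONFLICT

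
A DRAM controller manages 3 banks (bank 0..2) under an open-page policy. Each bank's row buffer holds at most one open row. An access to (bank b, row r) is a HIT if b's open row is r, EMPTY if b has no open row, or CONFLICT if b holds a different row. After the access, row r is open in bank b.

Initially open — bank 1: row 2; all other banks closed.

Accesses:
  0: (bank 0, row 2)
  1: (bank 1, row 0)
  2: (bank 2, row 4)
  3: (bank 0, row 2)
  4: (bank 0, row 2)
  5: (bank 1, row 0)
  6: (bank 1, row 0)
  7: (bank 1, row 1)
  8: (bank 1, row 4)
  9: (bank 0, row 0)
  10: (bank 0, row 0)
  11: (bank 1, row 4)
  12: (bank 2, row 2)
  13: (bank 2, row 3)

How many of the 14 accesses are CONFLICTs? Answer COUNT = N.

COUNT = 6

#0 (0,2) E
#1 (1,0) C  (was 2)
#2 (2,4) E
#3 (0,2) H  (was 2)
#4 (0,2) H  (was 2)
#5 (1,0) H  (was 0)
#6 (1,0) H  (was 0)
#7 (1,1) C  (was 0)
#8 (1,4) C  (was 1)
#9 (0,0) C  (was 2)
#10 (0,0) H  (was 0)
#11 (1,4) H  (was 4)
#12 (2,2) C  (was 4)
#13 (2,3) C  (was 2)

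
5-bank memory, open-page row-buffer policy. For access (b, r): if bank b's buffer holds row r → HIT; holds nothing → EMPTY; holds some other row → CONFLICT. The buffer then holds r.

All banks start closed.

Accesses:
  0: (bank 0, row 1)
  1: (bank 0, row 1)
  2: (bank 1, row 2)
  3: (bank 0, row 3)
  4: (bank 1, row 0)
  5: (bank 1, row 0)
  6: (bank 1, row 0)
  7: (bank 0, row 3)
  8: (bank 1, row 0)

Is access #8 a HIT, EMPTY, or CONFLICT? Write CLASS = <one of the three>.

CLASS = HIT

0: bank 0 row 1 — prev None → EMPTY
1: bank 0 row 1 — prev 1 → HIT
2: bank 1 row 2 — prev None → EMPTY
3: bank 0 row 3 — prev 1 → CONFLICT
4: bank 1 row 0 — prev 2 → CONFLICT
5: bank 1 row 0 — prev 0 → HIT
6: bank 1 row 0 — prev 0 → HIT
7: bank 0 row 3 — prev 3 → HIT
8: bank 1 row 0 — prev 0 → HIT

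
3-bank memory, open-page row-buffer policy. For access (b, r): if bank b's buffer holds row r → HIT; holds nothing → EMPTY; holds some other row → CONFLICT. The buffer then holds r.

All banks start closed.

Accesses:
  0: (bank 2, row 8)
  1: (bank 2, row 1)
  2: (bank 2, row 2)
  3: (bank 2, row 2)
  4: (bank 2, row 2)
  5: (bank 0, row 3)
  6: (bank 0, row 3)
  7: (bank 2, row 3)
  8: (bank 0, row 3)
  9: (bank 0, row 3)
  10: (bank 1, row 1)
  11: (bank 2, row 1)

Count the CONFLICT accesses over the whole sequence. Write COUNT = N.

0: bank 2 row 8 — prev None → EMPTY
1: bank 2 row 1 — prev 8 → CONFLICT
2: bank 2 row 2 — prev 1 → CONFLICT
3: bank 2 row 2 — prev 2 → HIT
4: bank 2 row 2 — prev 2 → HIT
5: bank 0 row 3 — prev None → EMPTY
6: bank 0 row 3 — prev 3 → HIT
7: bank 2 row 3 — prev 2 → CONFLICT
8: bank 0 row 3 — prev 3 → HIT
9: bank 0 row 3 — prev 3 → HIT
10: bank 1 row 1 — prev None → EMPTY
11: bank 2 row 1 — prev 3 → CONFLICT

COUNT = 4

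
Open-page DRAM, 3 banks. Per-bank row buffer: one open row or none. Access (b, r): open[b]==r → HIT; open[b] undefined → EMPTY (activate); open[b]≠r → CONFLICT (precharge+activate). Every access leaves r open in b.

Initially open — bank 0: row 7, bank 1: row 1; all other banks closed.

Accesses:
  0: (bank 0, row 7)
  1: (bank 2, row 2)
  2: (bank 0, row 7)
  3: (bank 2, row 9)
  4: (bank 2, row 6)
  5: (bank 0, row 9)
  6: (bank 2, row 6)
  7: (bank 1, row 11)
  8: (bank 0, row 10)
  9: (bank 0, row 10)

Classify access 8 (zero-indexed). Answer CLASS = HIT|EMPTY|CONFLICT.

0: bank 0 row 7 — prev 7 → HIT
1: bank 2 row 2 — prev None → EMPTY
2: bank 0 row 7 — prev 7 → HIT
3: bank 2 row 9 — prev 2 → CONFLICT
4: bank 2 row 6 — prev 9 → CONFLICT
5: bank 0 row 9 — prev 7 → CONFLICT
6: bank 2 row 6 — prev 6 → HIT
7: bank 1 row 11 — prev 1 → CONFLICT
8: bank 0 row 10 — prev 9 → CONFLICT
9: bank 0 row 10 — prev 10 → HIT

CLASS = CONFLICT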